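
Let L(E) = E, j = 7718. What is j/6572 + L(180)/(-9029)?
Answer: 34251431/29669294 ≈ 1.1544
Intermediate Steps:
j/6572 + L(180)/(-9029) = 7718/6572 + 180/(-9029) = 7718*(1/6572) + 180*(-1/9029) = 3859/3286 - 180/9029 = 34251431/29669294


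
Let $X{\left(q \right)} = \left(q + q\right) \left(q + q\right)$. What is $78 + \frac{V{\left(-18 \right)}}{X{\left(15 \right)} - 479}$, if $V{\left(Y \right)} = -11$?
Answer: $\frac{32827}{421} \approx 77.974$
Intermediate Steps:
$X{\left(q \right)} = 4 q^{2}$ ($X{\left(q \right)} = 2 q 2 q = 4 q^{2}$)
$78 + \frac{V{\left(-18 \right)}}{X{\left(15 \right)} - 479} = 78 - \frac{11}{4 \cdot 15^{2} - 479} = 78 - \frac{11}{4 \cdot 225 - 479} = 78 - \frac{11}{900 - 479} = 78 - \frac{11}{421} = \frac{32827}{421}$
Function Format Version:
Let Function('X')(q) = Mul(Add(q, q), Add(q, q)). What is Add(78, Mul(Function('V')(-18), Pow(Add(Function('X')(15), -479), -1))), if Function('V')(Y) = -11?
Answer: Rational(32827, 421) ≈ 77.974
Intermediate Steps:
Function('X')(q) = Mul(4, Pow(q, 2)) (Function('X')(q) = Mul(Mul(2, q), Mul(2, q)) = Mul(4, Pow(q, 2)))
Add(78, Mul(Function('V')(-18), Pow(Add(Function('X')(15), -479), -1))) = Add(78, Mul(-11, Pow(Add(Mul(4, Pow(15, 2)), -479), -1))) = Add(78, Mul(-11, Pow(Add(Mul(4, 225), -479), -1))) = Add(78, Mul(-11, Pow(Add(900, -479), -1))) = Add(78, Mul(-11, Pow(421, -1))) = Add(78, Mul(-11, Rational(1, 421))) = Add(78, Rational(-11, 421)) = Rational(32827, 421)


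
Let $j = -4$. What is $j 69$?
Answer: $-276$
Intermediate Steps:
$j 69 = \left(-4\right) 69 = -276$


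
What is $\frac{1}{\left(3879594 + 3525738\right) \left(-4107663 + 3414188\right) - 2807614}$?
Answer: $- \frac{1}{5135415416314} \approx -1.9473 \cdot 10^{-13}$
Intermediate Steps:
$\frac{1}{\left(3879594 + 3525738\right) \left(-4107663 + 3414188\right) - 2807614} = \frac{1}{7405332 \left(-693475\right) - 2807614} = \frac{1}{-5135412608700 - 2807614} = \frac{1}{-5135415416314} = - \frac{1}{5135415416314}$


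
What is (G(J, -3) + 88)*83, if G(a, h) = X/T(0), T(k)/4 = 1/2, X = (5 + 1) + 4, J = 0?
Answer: 7719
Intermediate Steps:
X = 10 (X = 6 + 4 = 10)
T(k) = 2 (T(k) = 4/2 = 4*(½) = 2)
G(a, h) = 5 (G(a, h) = 10/2 = 10*(½) = 5)
(G(J, -3) + 88)*83 = (5 + 88)*83 = 93*83 = 7719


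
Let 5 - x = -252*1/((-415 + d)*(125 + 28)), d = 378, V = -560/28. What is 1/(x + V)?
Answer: -629/9463 ≈ -0.066469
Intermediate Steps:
V = -20 (V = -560*1/28 = -20)
x = 3117/629 (x = 5 - (-252)/((-415 + 378)*(125 + 28)) = 5 - (-252)/((-37*153)) = 5 - (-252)/(-5661) = 5 - (-252)*(-1)/5661 = 5 - 1*28/629 = 5 - 28/629 = 3117/629 ≈ 4.9555)
1/(x + V) = 1/(3117/629 - 20) = 1/(-9463/629) = -629/9463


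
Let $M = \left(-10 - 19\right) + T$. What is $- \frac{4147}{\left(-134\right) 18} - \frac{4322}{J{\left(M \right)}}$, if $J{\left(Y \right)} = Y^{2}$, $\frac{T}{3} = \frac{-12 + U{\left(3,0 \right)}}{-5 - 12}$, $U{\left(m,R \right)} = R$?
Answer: $- \frac{2146631093}{503743788} \approx -4.2614$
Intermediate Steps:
$T = \frac{36}{17}$ ($T = 3 \frac{-12 + 0}{-5 - 12} = 3 \left(- \frac{12}{-17}\right) = 3 \left(\left(-12\right) \left(- \frac{1}{17}\right)\right) = 3 \cdot \frac{12}{17} = \frac{36}{17} \approx 2.1176$)
$M = - \frac{457}{17}$ ($M = \left(-10 - 19\right) + \frac{36}{17} = -29 + \frac{36}{17} = - \frac{457}{17} \approx -26.882$)
$- \frac{4147}{\left(-134\right) 18} - \frac{4322}{J{\left(M \right)}} = - \frac{4147}{\left(-134\right) 18} - \frac{4322}{\left(- \frac{457}{17}\right)^{2}} = - \frac{4147}{-2412} - \frac{4322}{\frac{208849}{289}} = \left(-4147\right) \left(- \frac{1}{2412}\right) - \frac{1249058}{208849} = \frac{4147}{2412} - \frac{1249058}{208849} = - \frac{2146631093}{503743788}$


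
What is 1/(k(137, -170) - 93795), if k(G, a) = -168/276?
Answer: -23/2157299 ≈ -1.0661e-5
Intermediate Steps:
k(G, a) = -14/23 (k(G, a) = -168*1/276 = -14/23)
1/(k(137, -170) - 93795) = 1/(-14/23 - 93795) = 1/(-2157299/23) = -23/2157299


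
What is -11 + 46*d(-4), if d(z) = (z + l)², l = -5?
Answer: 3715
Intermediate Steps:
d(z) = (-5 + z)² (d(z) = (z - 5)² = (-5 + z)²)
-11 + 46*d(-4) = -11 + 46*(-5 - 4)² = -11 + 46*(-9)² = -11 + 46*81 = -11 + 3726 = 3715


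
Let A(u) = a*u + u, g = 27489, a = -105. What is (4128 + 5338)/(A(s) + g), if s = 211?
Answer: 9466/5545 ≈ 1.7071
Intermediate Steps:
A(u) = -104*u (A(u) = -105*u + u = -104*u)
(4128 + 5338)/(A(s) + g) = (4128 + 5338)/(-104*211 + 27489) = 9466/(-21944 + 27489) = 9466/5545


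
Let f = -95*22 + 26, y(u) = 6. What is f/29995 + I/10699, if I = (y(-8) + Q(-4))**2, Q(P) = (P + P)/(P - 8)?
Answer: -186746624/2888248545 ≈ -0.064657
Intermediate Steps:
f = -2064 (f = -2090 + 26 = -2064)
Q(P) = 2*P/(-8 + P) (Q(P) = (2*P)/(-8 + P) = 2*P/(-8 + P))
I = 400/9 (I = (6 + 2*(-4)/(-8 - 4))**2 = (6 + 2*(-4)/(-12))**2 = (6 + 2*(-4)*(-1/12))**2 = (6 + 2/3)**2 = (20/3)**2 = 400/9 ≈ 44.444)
f/29995 + I/10699 = -2064/29995 + (400/9)/10699 = -2064*1/29995 + (400/9)*(1/10699) = -2064/29995 + 400/96291 = -186746624/2888248545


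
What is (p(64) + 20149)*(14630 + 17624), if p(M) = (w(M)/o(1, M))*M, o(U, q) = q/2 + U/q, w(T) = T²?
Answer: 1872748423318/2049 ≈ 9.1398e+8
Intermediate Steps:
o(U, q) = q/2 + U/q (o(U, q) = q*(½) + U/q = q/2 + U/q)
p(M) = M³/(1/M + M/2) (p(M) = (M²/(M/2 + 1/M))*M = (M²/(1/M + M/2))*M = M³/(1/M + M/2))
(p(64) + 20149)*(14630 + 17624) = (2*64⁴/(2 + 64²) + 20149)*(14630 + 17624) = (2*16777216/(2 + 4096) + 20149)*32254 = (2*16777216/4098 + 20149)*32254 = (2*16777216*(1/4098) + 20149)*32254 = (16777216/2049 + 20149)*32254 = (58062517/2049)*32254 = 1872748423318/2049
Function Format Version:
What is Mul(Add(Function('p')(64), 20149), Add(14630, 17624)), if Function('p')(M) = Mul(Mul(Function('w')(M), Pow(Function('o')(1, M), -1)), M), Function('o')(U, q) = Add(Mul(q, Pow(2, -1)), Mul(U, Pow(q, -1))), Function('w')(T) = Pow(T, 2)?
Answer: Rational(1872748423318, 2049) ≈ 9.1398e+8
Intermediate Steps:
Function('o')(U, q) = Add(Mul(Rational(1, 2), q), Mul(U, Pow(q, -1))) (Function('o')(U, q) = Add(Mul(q, Rational(1, 2)), Mul(U, Pow(q, -1))) = Add(Mul(Rational(1, 2), q), Mul(U, Pow(q, -1))))
Function('p')(M) = Mul(Pow(M, 3), Pow(Add(Pow(M, -1), Mul(Rational(1, 2), M)), -1)) (Function('p')(M) = Mul(Mul(Pow(M, 2), Pow(Add(Mul(Rational(1, 2), M), Mul(1, Pow(M, -1))), -1)), M) = Mul(Mul(Pow(M, 2), Pow(Add(Mul(Rational(1, 2), M), Pow(M, -1)), -1)), M) = Mul(Mul(Pow(M, 2), Pow(Add(Pow(M, -1), Mul(Rational(1, 2), M)), -1)), M) = Mul(Pow(M, 3), Pow(Add(Pow(M, -1), Mul(Rational(1, 2), M)), -1)))
Mul(Add(Function('p')(64), 20149), Add(14630, 17624)) = Mul(Add(Mul(2, Pow(64, 4), Pow(Add(2, Pow(64, 2)), -1)), 20149), Add(14630, 17624)) = Mul(Add(Mul(2, 16777216, Pow(Add(2, 4096), -1)), 20149), 32254) = Mul(Add(Mul(2, 16777216, Pow(4098, -1)), 20149), 32254) = Mul(Add(Mul(2, 16777216, Rational(1, 4098)), 20149), 32254) = Mul(Add(Rational(16777216, 2049), 20149), 32254) = Mul(Rational(58062517, 2049), 32254) = Rational(1872748423318, 2049)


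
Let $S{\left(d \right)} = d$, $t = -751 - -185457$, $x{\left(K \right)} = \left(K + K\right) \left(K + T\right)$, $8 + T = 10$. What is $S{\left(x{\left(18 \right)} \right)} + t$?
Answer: $185426$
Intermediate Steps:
$T = 2$ ($T = -8 + 10 = 2$)
$x{\left(K \right)} = 2 K \left(2 + K\right)$ ($x{\left(K \right)} = \left(K + K\right) \left(K + 2\right) = 2 K \left(2 + K\right)$)
$t = 184706$ ($t = -751 + 185457 = 184706$)
$S{\left(x{\left(18 \right)} \right)} + t = 2 \cdot 18 \left(2 + 18\right) + 184706 = 2 \cdot 18 \cdot 20 + 184706 = 720 + 184706 = 185426$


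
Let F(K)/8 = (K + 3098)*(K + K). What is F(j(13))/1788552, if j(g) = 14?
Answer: 87136/223569 ≈ 0.38975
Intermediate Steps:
F(K) = 16*K*(3098 + K) (F(K) = 8*((K + 3098)*(K + K)) = 8*((3098 + K)*(2*K)) = 8*(2*K*(3098 + K)) = 16*K*(3098 + K))
F(j(13))/1788552 = (16*14*(3098 + 14))/1788552 = (16*14*3112)*(1/1788552) = 697088*(1/1788552) = 87136/223569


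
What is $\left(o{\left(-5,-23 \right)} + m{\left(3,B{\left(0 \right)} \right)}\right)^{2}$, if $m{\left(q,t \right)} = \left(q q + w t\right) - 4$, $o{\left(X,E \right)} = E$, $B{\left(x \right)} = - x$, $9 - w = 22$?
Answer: $324$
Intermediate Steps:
$w = -13$ ($w = 9 - 22 = -13$)
$m{\left(q,t \right)} = -4 + q^{2} - 13 t$ ($m{\left(q,t \right)} = \left(q q - 13 t\right) - 4 = \left(q^{2} - 13 t\right) - 4 = -4 + q^{2} - 13 t$)
$\left(o{\left(-5,-23 \right)} + m{\left(3,B{\left(0 \right)} \right)}\right)^{2} = \left(-23 - \left(4 - 9 + 13 \left(-1\right) 0\right)\right)^{2} = \left(-23 - -5\right)^{2} = \left(-23 + \left(-4 + 9 + 0\right)\right)^{2} = \left(-23 + 5\right)^{2} = \left(-18\right)^{2} = 324$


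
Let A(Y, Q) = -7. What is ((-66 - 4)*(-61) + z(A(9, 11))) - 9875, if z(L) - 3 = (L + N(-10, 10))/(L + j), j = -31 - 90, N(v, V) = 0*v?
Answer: -717049/128 ≈ -5601.9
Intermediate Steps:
N(v, V) = 0
j = -121
z(L) = 3 + L/(-121 + L) (z(L) = 3 + (L + 0)/(L - 121) = 3 + L/(-121 + L))
((-66 - 4)*(-61) + z(A(9, 11))) - 9875 = ((-66 - 4)*(-61) + (-363 + 4*(-7))/(-121 - 7)) - 9875 = (-70*(-61) + (-363 - 28)/(-128)) - 9875 = (4270 - 1/128*(-391)) - 9875 = (4270 + 391/128) - 9875 = 546951/128 - 9875 = -717049/128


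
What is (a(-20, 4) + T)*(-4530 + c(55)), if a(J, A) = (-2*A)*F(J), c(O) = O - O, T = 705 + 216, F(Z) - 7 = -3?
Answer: -4027170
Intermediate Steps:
F(Z) = 4 (F(Z) = 7 - 3 = 4)
T = 921
c(O) = 0
a(J, A) = -8*A (a(J, A) = -2*A*4 = -8*A)
(a(-20, 4) + T)*(-4530 + c(55)) = (-8*4 + 921)*(-4530 + 0) = (-32 + 921)*(-4530) = 889*(-4530) = -4027170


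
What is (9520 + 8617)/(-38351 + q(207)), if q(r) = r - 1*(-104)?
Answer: -18137/38040 ≈ -0.47679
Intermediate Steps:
q(r) = 104 + r (q(r) = r + 104 = 104 + r)
(9520 + 8617)/(-38351 + q(207)) = (9520 + 8617)/(-38351 + (104 + 207)) = 18137/(-38351 + 311) = 18137/(-38040) = 18137*(-1/38040) = -18137/38040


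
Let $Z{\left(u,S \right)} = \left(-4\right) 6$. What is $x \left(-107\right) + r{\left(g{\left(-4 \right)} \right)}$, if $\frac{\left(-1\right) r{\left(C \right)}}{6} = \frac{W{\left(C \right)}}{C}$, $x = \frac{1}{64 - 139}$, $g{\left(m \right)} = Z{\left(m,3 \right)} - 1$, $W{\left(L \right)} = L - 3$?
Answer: $- \frac{397}{75} \approx -5.2933$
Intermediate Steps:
$Z{\left(u,S \right)} = -24$
$W{\left(L \right)} = -3 + L$
$g{\left(m \right)} = -25$ ($g{\left(m \right)} = -24 - 1 = -25$)
$x = - \frac{1}{75}$ ($x = \frac{1}{-75} = - \frac{1}{75} \approx -0.013333$)
$r{\left(C \right)} = - \frac{6 \left(-3 + C\right)}{C}$ ($r{\left(C \right)} = - 6 \frac{-3 + C}{C} = - \frac{6 \left(-3 + C\right)}{C}$)
$x \left(-107\right) + r{\left(g{\left(-4 \right)} \right)} = \left(- \frac{1}{75}\right) \left(-107\right) - \left(6 - \frac{18}{-25}\right) = \frac{107}{75} + \left(-6 + 18 \left(- \frac{1}{25}\right)\right) = \frac{107}{75} - \frac{168}{25} = - \frac{397}{75}$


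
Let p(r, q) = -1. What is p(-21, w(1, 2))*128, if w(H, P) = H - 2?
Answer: -128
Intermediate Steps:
w(H, P) = -2 + H
p(-21, w(1, 2))*128 = -1*128 = -128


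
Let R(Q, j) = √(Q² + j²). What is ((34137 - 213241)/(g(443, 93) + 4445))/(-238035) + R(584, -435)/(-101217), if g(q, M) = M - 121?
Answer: 179104/1051400595 - √530281/101217 ≈ -0.0070241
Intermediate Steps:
g(q, M) = -121 + M
((34137 - 213241)/(g(443, 93) + 4445))/(-238035) + R(584, -435)/(-101217) = ((34137 - 213241)/((-121 + 93) + 4445))/(-238035) + √(584² + (-435)²)/(-101217) = -179104/(-28 + 4445)*(-1/238035) + √(341056 + 189225)*(-1/101217) = -179104/4417*(-1/238035) + √530281*(-1/101217) = -179104*1/4417*(-1/238035) - √530281/101217 = -179104/4417*(-1/238035) - √530281/101217 = 179104/1051400595 - √530281/101217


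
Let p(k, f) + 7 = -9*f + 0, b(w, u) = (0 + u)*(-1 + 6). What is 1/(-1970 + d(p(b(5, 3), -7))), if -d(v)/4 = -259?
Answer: -1/934 ≈ -0.0010707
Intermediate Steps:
b(w, u) = 5*u (b(w, u) = u*5 = 5*u)
p(k, f) = -7 - 9*f (p(k, f) = -7 + (-9*f + 0) = -7 - 9*f)
d(v) = 1036 (d(v) = -4*(-259) = 1036)
1/(-1970 + d(p(b(5, 3), -7))) = 1/(-1970 + 1036) = 1/(-934) = -1/934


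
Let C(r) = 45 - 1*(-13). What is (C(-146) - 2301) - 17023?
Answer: -19266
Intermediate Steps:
C(r) = 58 (C(r) = 45 + 13 = 58)
(C(-146) - 2301) - 17023 = (58 - 2301) - 17023 = -2243 - 17023 = -19266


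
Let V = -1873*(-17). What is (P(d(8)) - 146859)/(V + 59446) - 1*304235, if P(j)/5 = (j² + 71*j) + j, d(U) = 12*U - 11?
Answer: -27772780579/91287 ≈ -3.0424e+5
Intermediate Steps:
d(U) = -11 + 12*U
V = 31841
P(j) = 5*j² + 360*j (P(j) = 5*((j² + 71*j) + j) = 5*(j² + 72*j) = 5*j² + 360*j)
(P(d(8)) - 146859)/(V + 59446) - 1*304235 = (5*(-11 + 12*8)*(72 + (-11 + 12*8)) - 146859)/(31841 + 59446) - 1*304235 = (5*(-11 + 96)*(72 + (-11 + 96)) - 146859)/91287 - 304235 = (5*85*(72 + 85) - 146859)*(1/91287) - 304235 = (5*85*157 - 146859)*(1/91287) - 304235 = (66725 - 146859)*(1/91287) - 304235 = -80134*1/91287 - 304235 = -80134/91287 - 304235 = -27772780579/91287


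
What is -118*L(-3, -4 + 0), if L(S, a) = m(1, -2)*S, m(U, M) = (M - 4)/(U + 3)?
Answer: -531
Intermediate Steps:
m(U, M) = (-4 + M)/(3 + U)
L(S, a) = -3*S/2 (L(S, a) = ((-4 - 2)/(3 + 1))*S = (-6/4)*S = ((1/4)*(-6))*S = -3*S/2)
-118*L(-3, -4 + 0) = -(-177)*(-3) = -118*9/2 = -531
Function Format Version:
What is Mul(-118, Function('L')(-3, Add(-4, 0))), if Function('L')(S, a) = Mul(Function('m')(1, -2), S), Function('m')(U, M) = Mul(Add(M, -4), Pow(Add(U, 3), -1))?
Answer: -531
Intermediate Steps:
Function('m')(U, M) = Mul(Pow(Add(3, U), -1), Add(-4, M)) (Function('m')(U, M) = Mul(Add(-4, M), Pow(Add(3, U), -1)) = Mul(Pow(Add(3, U), -1), Add(-4, M)))
Function('L')(S, a) = Mul(Rational(-3, 2), S) (Function('L')(S, a) = Mul(Mul(Pow(Add(3, 1), -1), Add(-4, -2)), S) = Mul(Mul(Pow(4, -1), -6), S) = Mul(Mul(Rational(1, 4), -6), S) = Mul(Rational(-3, 2), S))
Mul(-118, Function('L')(-3, Add(-4, 0))) = Mul(-118, Mul(Rational(-3, 2), -3)) = Mul(-118, Rational(9, 2)) = -531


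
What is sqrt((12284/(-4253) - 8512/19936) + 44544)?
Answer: sqrt(6381571916411086)/378517 ≈ 211.05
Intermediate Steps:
sqrt((12284/(-4253) - 8512/19936) + 44544) = sqrt((12284*(-1/4253) - 8512*1/19936) + 44544) = sqrt((-12284/4253 - 38/89) + 44544) = sqrt(-1254890/378517 + 44544) = sqrt(16859406358/378517) = sqrt(6381571916411086)/378517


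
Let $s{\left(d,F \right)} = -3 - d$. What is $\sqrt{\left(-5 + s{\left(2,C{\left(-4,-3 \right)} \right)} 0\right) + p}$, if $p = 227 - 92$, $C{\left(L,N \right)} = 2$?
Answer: $\sqrt{130} \approx 11.402$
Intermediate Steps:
$p = 135$ ($p = 227 - 92 = 135$)
$\sqrt{\left(-5 + s{\left(2,C{\left(-4,-3 \right)} \right)} 0\right) + p} = \sqrt{\left(-5 + \left(-3 - 2\right) 0\right) + 135} = \sqrt{\left(-5 - 0\right) + 135} = \sqrt{\left(-5 + 0\right) + 135} = \sqrt{-5 + 135} = \sqrt{130}$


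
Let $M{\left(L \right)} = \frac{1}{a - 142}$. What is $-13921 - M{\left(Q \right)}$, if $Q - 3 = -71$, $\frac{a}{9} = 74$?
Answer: $- \frac{7294605}{524} \approx -13921.0$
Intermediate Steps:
$a = 666$ ($a = 9 \cdot 74 = 666$)
$Q = -68$ ($Q = 3 - 71 = -68$)
$M{\left(L \right)} = \frac{1}{524}$ ($M{\left(L \right)} = \frac{1}{666 - 142} = \frac{1}{524}$)
$-13921 - M{\left(Q \right)} = -13921 - \frac{1}{524} = - \frac{7294605}{524}$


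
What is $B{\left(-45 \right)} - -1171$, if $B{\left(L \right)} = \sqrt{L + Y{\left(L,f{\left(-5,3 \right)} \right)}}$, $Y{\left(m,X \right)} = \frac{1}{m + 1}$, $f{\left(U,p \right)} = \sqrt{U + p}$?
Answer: $1171 + \frac{i \sqrt{21791}}{22} \approx 1171.0 + 6.7099 i$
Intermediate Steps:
$Y{\left(m,X \right)} = \frac{1}{1 + m}$
$B{\left(L \right)} = \sqrt{L + \frac{1}{1 + L}}$
$B{\left(-45 \right)} - -1171 = \sqrt{\frac{1 - 45 \left(1 - 45\right)}{1 - 45}} - -1171 = \sqrt{\frac{1 - -1980}{-44}} + 1171 = \sqrt{- \frac{1 + 1980}{44}} + 1171 = \sqrt{\left(- \frac{1}{44}\right) 1981} + 1171 = \sqrt{- \frac{1981}{44}} + 1171 = \frac{i \sqrt{21791}}{22} + 1171 = 1171 + \frac{i \sqrt{21791}}{22}$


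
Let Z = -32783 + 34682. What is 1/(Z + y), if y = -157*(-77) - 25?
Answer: 1/13963 ≈ 7.1618e-5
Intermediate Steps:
Z = 1899
y = 12064 (y = 12089 - 25 = 12064)
1/(Z + y) = 1/(1899 + 12064) = 1/13963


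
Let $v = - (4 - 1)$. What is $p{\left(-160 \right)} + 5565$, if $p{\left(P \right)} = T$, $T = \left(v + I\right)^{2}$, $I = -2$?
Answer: $5590$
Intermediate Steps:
$v = -3$ ($v = \left(-1\right) 3 = -3$)
$T = 25$ ($T = \left(-3 - 2\right)^{2} = \left(-5\right)^{2} = 25$)
$p{\left(P \right)} = 25$
$p{\left(-160 \right)} + 5565 = 25 + 5565 = 5590$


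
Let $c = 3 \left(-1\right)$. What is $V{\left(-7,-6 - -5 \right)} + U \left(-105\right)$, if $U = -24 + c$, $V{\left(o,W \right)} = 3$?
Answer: $2838$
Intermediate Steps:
$c = -3$
$U = -27$ ($U = -24 - 3 = -27$)
$V{\left(-7,-6 - -5 \right)} + U \left(-105\right) = 3 - -2835 = 3 + 2835 = 2838$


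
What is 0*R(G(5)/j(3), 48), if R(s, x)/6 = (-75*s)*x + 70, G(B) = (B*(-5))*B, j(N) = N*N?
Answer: 0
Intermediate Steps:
j(N) = N**2
G(B) = -5*B**2 (G(B) = (-5*B)*B = -5*B**2)
R(s, x) = 420 - 450*s*x (R(s, x) = 6*((-75*s)*x + 70) = 6*(-75*s*x + 70) = 6*(70 - 75*s*x) = 420 - 450*s*x)
0*R(G(5)/j(3), 48) = 0*(420 - 450*(-5*5**2)/(3**2)*48) = 0*(420 - 450*-5*25/9*48) = 0*(420 - 450*(-125*1/9)*48) = 0*(420 - 450*(-125/9)*48) = 0*(420 + 300000) = 0*300420 = 0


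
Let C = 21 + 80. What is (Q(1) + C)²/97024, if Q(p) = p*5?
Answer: 2809/24256 ≈ 0.11581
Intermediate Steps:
Q(p) = 5*p
C = 101
(Q(1) + C)²/97024 = (5*1 + 101)²/97024 = (5 + 101)²*(1/97024) = 106²*(1/97024) = 11236*(1/97024) = 2809/24256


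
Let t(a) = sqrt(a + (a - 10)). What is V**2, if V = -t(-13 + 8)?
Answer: -20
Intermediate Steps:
t(a) = sqrt(-10 + 2*a) (t(a) = sqrt(a + (-10 + a)) = sqrt(-10 + 2*a))
V = -2*I*sqrt(5) (V = -sqrt(-10 + 2*(-13 + 8)) = -sqrt(-10 + 2*(-5)) = -sqrt(-10 - 10) = -sqrt(-20) = -2*I*sqrt(5) ≈ -4.4721*I)
V**2 = (-2*I*sqrt(5))**2 = -20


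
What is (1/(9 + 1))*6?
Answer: 3/5 ≈ 0.60000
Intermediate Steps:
(1/(9 + 1))*6 = (1/10)*6 = 3/5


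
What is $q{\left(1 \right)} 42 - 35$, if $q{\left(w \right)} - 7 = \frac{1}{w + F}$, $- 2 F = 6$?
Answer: $238$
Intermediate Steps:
$F = -3$ ($F = \left(- \frac{1}{2}\right) 6 = -3$)
$q{\left(w \right)} = 7 + \frac{1}{-3 + w}$ ($q{\left(w \right)} = 7 + \frac{1}{w - 3} = 7 + \frac{1}{-3 + w}$)
$q{\left(1 \right)} 42 - 35 = \frac{-20 + 7 \cdot 1}{-3 + 1} \cdot 42 - 35 = \frac{-20 + 7}{-2} \cdot 42 - 35 = \left(- \frac{1}{2}\right) \left(-13\right) 42 - 35 = \frac{13}{2} \cdot 42 - 35 = 273 - 35 = 238$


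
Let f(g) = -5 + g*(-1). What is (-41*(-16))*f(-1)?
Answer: -2624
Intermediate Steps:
f(g) = -5 - g
(-41*(-16))*f(-1) = (-41*(-16))*(-5 - 1*(-1)) = 656*(-5 + 1) = 656*(-4) = -2624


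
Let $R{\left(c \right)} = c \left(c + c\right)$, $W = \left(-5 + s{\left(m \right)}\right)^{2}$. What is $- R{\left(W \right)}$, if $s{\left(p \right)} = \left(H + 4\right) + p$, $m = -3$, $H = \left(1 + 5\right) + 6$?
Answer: $-8192$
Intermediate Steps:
$H = 12$ ($H = 6 + 6 = 12$)
$s{\left(p \right)} = 16 + p$ ($s{\left(p \right)} = \left(12 + 4\right) + p = 16 + p$)
$W = 64$ ($W = \left(-5 + \left(16 - 3\right)\right)^{2} = \left(-5 + 13\right)^{2} = 8^{2} = 64$)
$R{\left(c \right)} = 2 c^{2}$ ($R{\left(c \right)} = c 2 c = 2 c^{2}$)
$- R{\left(W \right)} = - 2 \cdot 64^{2} = - 2 \cdot 4096 = \left(-1\right) 8192 = -8192$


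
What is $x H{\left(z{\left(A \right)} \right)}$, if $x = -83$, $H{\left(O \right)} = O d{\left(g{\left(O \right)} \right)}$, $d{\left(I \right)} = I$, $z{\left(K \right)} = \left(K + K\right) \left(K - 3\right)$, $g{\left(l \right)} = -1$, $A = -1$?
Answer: $664$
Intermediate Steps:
$z{\left(K \right)} = 2 K \left(-3 + K\right)$
$H{\left(O \right)} = - O$ ($H{\left(O \right)} = O \left(-1\right) = - O$)
$x H{\left(z{\left(A \right)} \right)} = - 83 \left(- 2 \left(-1\right) \left(-3 - 1\right)\right) = - 83 \left(- 2 \left(-1\right) \left(-4\right)\right) = - 83 \left(\left(-1\right) 8\right) = \left(-83\right) \left(-8\right) = 664$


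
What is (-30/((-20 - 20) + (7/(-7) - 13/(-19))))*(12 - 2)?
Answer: 2850/383 ≈ 7.4413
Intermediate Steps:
(-30/((-20 - 20) + (7/(-7) - 13/(-19))))*(12 - 2) = (-30/(-40 + (7*(-⅐) - 13*(-1/19))))*10 = (-30/(-40 + (-1 + 13/19)))*10 = (-30/(-40 - 6/19))*10 = (-30/(-766/19))*10 = -19/766*(-30)*10 = (285/383)*10 = 2850/383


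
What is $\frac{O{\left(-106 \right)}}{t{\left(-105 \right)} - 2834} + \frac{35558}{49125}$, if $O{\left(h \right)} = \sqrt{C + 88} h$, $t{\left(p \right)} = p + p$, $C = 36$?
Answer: $\frac{35558}{49125} + \frac{53 \sqrt{31}}{761} \approx 1.1116$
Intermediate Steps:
$t{\left(p \right)} = 2 p$
$O{\left(h \right)} = 2 h \sqrt{31}$ ($O{\left(h \right)} = \sqrt{36 + 88} h = \sqrt{124} h = 2 \sqrt{31} h = 2 h \sqrt{31}$)
$\frac{O{\left(-106 \right)}}{t{\left(-105 \right)} - 2834} + \frac{35558}{49125} = \frac{2 \left(-106\right) \sqrt{31}}{2 \left(-105\right) - 2834} + \frac{35558}{49125} = \frac{\left(-212\right) \sqrt{31}}{-210 - 2834} + 35558 \cdot \frac{1}{49125} = \frac{\left(-212\right) \sqrt{31}}{-3044} + \frac{35558}{49125} = - 212 \sqrt{31} \left(- \frac{1}{3044}\right) + \frac{35558}{49125} = \frac{53 \sqrt{31}}{761} + \frac{35558}{49125} = \frac{35558}{49125} + \frac{53 \sqrt{31}}{761}$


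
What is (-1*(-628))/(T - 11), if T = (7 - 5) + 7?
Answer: -314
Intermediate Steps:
T = 9 (T = 2 + 7 = 9)
(-1*(-628))/(T - 11) = (-1*(-628))/(9 - 11) = 628/(-2) = -½*628 = -314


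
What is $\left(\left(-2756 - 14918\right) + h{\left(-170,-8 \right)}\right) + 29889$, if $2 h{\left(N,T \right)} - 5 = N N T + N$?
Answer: $- \frac{206935}{2} \approx -1.0347 \cdot 10^{5}$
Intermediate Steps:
$h{\left(N,T \right)} = \frac{5}{2} + \frac{N}{2} + \frac{T N^{2}}{2}$ ($h{\left(N,T \right)} = \frac{5}{2} + \frac{N N T + N}{2} = \frac{5}{2} + \frac{N^{2} T + N}{2} = \frac{5}{2} + \frac{T N^{2} + N}{2} = \frac{5}{2} + \frac{N + T N^{2}}{2} = \frac{5}{2} + \left(\frac{N}{2} + \frac{T N^{2}}{2}\right) = \frac{5}{2} + \frac{N}{2} + \frac{T N^{2}}{2}$)
$\left(\left(-2756 - 14918\right) + h{\left(-170,-8 \right)}\right) + 29889 = \left(\left(-2756 - 14918\right) + \left(\frac{5}{2} + \frac{1}{2} \left(-170\right) + \frac{1}{2} \left(-8\right) \left(-170\right)^{2}\right)\right) + 29889 = \left(-17674 + \left(\frac{5}{2} - 85 + \frac{1}{2} \left(-8\right) 28900\right)\right) + 29889 = \left(-17674 - \frac{231365}{2}\right) + 29889 = - \frac{266713}{2} + 29889 = - \frac{206935}{2}$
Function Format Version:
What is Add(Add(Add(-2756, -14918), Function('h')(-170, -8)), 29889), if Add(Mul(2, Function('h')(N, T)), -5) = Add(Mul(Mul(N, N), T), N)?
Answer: Rational(-206935, 2) ≈ -1.0347e+5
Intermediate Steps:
Function('h')(N, T) = Add(Rational(5, 2), Mul(Rational(1, 2), N), Mul(Rational(1, 2), T, Pow(N, 2))) (Function('h')(N, T) = Add(Rational(5, 2), Mul(Rational(1, 2), Add(Mul(Mul(N, N), T), N))) = Add(Rational(5, 2), Mul(Rational(1, 2), Add(Mul(Pow(N, 2), T), N))) = Add(Rational(5, 2), Mul(Rational(1, 2), Add(Mul(T, Pow(N, 2)), N))) = Add(Rational(5, 2), Mul(Rational(1, 2), Add(N, Mul(T, Pow(N, 2))))) = Add(Rational(5, 2), Add(Mul(Rational(1, 2), N), Mul(Rational(1, 2), T, Pow(N, 2)))) = Add(Rational(5, 2), Mul(Rational(1, 2), N), Mul(Rational(1, 2), T, Pow(N, 2))))
Add(Add(Add(-2756, -14918), Function('h')(-170, -8)), 29889) = Add(Add(Add(-2756, -14918), Add(Rational(5, 2), Mul(Rational(1, 2), -170), Mul(Rational(1, 2), -8, Pow(-170, 2)))), 29889) = Add(Add(-17674, Add(Rational(5, 2), -85, Mul(Rational(1, 2), -8, 28900))), 29889) = Add(Add(-17674, Add(Rational(5, 2), -85, -115600)), 29889) = Add(Add(-17674, Rational(-231365, 2)), 29889) = Add(Rational(-266713, 2), 29889) = Rational(-206935, 2)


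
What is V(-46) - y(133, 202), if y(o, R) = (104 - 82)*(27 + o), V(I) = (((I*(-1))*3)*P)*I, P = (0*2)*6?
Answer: -3520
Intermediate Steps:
P = 0 (P = 0*6 = 0)
V(I) = 0 (V(I) = (((I*(-1))*3)*0)*I = ((-I*3)*0)*I = (-3*I*0)*I = 0*I = 0)
y(o, R) = 594 + 22*o (y(o, R) = 22*(27 + o) = 594 + 22*o)
V(-46) - y(133, 202) = 0 - (594 + 22*133) = 0 - (594 + 2926) = 0 - 1*3520 = 0 - 3520 = -3520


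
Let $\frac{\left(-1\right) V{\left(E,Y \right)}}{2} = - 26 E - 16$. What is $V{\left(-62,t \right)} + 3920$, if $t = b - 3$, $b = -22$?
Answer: $728$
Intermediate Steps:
$t = -25$ ($t = -22 - 3 = -25$)
$V{\left(E,Y \right)} = 32 + 52 E$ ($V{\left(E,Y \right)} = - 2 \left(- 26 E - 16\right) = - 2 \left(-16 - 26 E\right) = 32 + 52 E$)
$V{\left(-62,t \right)} + 3920 = \left(32 + 52 \left(-62\right)\right) + 3920 = \left(32 - 3224\right) + 3920 = -3192 + 3920 = 728$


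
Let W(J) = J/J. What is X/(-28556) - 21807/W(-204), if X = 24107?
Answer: -622744799/28556 ≈ -21808.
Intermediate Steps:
W(J) = 1
X/(-28556) - 21807/W(-204) = 24107/(-28556) - 21807/1 = 24107*(-1/28556) - 21807*1 = -24107/28556 - 21807 = -622744799/28556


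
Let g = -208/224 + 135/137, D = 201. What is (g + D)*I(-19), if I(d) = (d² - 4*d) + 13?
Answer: 86766075/959 ≈ 90476.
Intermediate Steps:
g = 109/1918 (g = -208*1/224 + 135*(1/137) = -13/14 + 135/137 = 109/1918 ≈ 0.056830)
I(d) = 13 + d² - 4*d
(g + D)*I(-19) = (109/1918 + 201)*(13 + (-19)² - 4*(-19)) = 385627*(13 + 361 + 76)/1918 = (385627/1918)*450 = 86766075/959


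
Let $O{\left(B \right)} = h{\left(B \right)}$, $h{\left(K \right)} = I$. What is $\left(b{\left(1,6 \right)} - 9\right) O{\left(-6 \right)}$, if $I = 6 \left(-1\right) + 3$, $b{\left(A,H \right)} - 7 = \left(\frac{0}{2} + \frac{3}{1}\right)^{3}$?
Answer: $-75$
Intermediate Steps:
$b{\left(A,H \right)} = 34$ ($b{\left(A,H \right)} = 7 + \left(\frac{0}{2} + \frac{3}{1}\right)^{3} = 7 + \left(0 \cdot \frac{1}{2} + 3 \cdot 1\right)^{3} = 7 + \left(0 + 3\right)^{3} = 7 + 3^{3} = 7 + 27 = 34$)
$I = -3$ ($I = -6 + 3 = -3$)
$h{\left(K \right)} = -3$
$O{\left(B \right)} = -3$
$\left(b{\left(1,6 \right)} - 9\right) O{\left(-6 \right)} = \left(34 - 9\right) \left(-3\right) = 25 \left(-3\right) = -75$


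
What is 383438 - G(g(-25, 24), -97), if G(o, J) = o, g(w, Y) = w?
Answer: 383463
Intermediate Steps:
383438 - G(g(-25, 24), -97) = 383438 - 1*(-25) = 383438 + 25 = 383463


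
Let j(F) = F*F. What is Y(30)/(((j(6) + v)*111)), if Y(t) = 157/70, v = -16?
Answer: 157/155400 ≈ 0.0010103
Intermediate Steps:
j(F) = F²
Y(t) = 157/70 (Y(t) = 157*(1/70) = 157/70)
Y(30)/(((j(6) + v)*111)) = 157/(70*(((6² - 16)*111))) = 157/(70*(((36 - 16)*111))) = 157/(70*((20*111))) = (157/70)/2220 = (157/70)*(1/2220) = 157/155400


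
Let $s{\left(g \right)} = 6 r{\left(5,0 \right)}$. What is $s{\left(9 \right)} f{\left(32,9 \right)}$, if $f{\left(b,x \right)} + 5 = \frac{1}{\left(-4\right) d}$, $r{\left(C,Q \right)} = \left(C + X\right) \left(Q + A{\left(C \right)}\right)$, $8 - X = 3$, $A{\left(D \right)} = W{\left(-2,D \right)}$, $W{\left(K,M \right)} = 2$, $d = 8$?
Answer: $- \frac{2415}{4} \approx -603.75$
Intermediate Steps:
$A{\left(D \right)} = 2$
$X = 5$ ($X = 8 - 3 = 5$)
$r{\left(C,Q \right)} = \left(2 + Q\right) \left(5 + C\right)$ ($r{\left(C,Q \right)} = \left(C + 5\right) \left(Q + 2\right) = \left(5 + C\right) \left(2 + Q\right) = \left(2 + Q\right) \left(5 + C\right)$)
$f{\left(b,x \right)} = - \frac{161}{32}$ ($f{\left(b,x \right)} = -5 + \frac{1}{\left(-4\right) 8} = -5 + \frac{1}{-32} = -5 - \frac{1}{32} = - \frac{161}{32}$)
$s{\left(g \right)} = 120$ ($s{\left(g \right)} = 6 \left(10 + 2 \cdot 5 + 5 \cdot 0 + 5 \cdot 0\right) = 6 \left(10 + 10 + 0 + 0\right) = 6 \cdot 20 = 120$)
$s{\left(9 \right)} f{\left(32,9 \right)} = 120 \left(- \frac{161}{32}\right) = - \frac{2415}{4}$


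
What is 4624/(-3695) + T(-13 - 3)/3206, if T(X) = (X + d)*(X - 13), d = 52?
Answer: -9341062/5923085 ≈ -1.5771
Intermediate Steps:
T(X) = (-13 + X)*(52 + X) (T(X) = (X + 52)*(X - 13) = (52 + X)*(-13 + X) = (-13 + X)*(52 + X))
4624/(-3695) + T(-13 - 3)/3206 = 4624/(-3695) + (-676 + (-13 - 3)**2 + 39*(-13 - 3))/3206 = 4624*(-1/3695) + (-676 + (-16)**2 + 39*(-16))*(1/3206) = -4624/3695 + (-676 + 256 - 624)*(1/3206) = -4624/3695 - 1044*1/3206 = -4624/3695 - 522/1603 = -9341062/5923085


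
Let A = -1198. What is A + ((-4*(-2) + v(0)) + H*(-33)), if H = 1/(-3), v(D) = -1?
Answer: -1180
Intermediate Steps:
H = -⅓ ≈ -0.33333
A + ((-4*(-2) + v(0)) + H*(-33)) = -1198 + ((-4*(-2) - 1) - ⅓*(-33)) = -1198 + ((8 - 1) + 11) = -1198 + (7 + 11) = -1198 + 18 = -1180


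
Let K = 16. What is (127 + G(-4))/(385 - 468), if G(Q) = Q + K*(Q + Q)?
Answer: 5/83 ≈ 0.060241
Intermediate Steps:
G(Q) = 33*Q (G(Q) = Q + 16*(Q + Q) = Q + 16*(2*Q) = Q + 32*Q = 33*Q)
(127 + G(-4))/(385 - 468) = (127 + 33*(-4))/(385 - 468) = (127 - 132)/(-83) = -5*(-1/83) = 5/83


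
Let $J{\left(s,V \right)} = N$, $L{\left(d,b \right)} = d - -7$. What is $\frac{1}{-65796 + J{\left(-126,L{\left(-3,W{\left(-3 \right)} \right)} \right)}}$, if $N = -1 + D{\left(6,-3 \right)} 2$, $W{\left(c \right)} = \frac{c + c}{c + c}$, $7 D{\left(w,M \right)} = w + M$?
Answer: $- \frac{7}{460573} \approx -1.5198 \cdot 10^{-5}$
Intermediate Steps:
$D{\left(w,M \right)} = \frac{M}{7} + \frac{w}{7}$ ($D{\left(w,M \right)} = \frac{w + M}{7} = \frac{M + w}{7} = \frac{M}{7} + \frac{w}{7}$)
$W{\left(c \right)} = 1$ ($W{\left(c \right)} = \frac{2 c}{2 c} = 2 c \frac{1}{2 c} = 1$)
$L{\left(d,b \right)} = 7 + d$ ($L{\left(d,b \right)} = d + 7 = 7 + d$)
$N = - \frac{1}{7}$ ($N = -1 + \left(\frac{1}{7} \left(-3\right) + \frac{1}{7} \cdot 6\right) 2 = -1 + \left(- \frac{3}{7} + \frac{6}{7}\right) 2 = -1 + \frac{3}{7} \cdot 2 = -1 + \frac{6}{7} = - \frac{1}{7} \approx -0.14286$)
$J{\left(s,V \right)} = - \frac{1}{7}$
$\frac{1}{-65796 + J{\left(-126,L{\left(-3,W{\left(-3 \right)} \right)} \right)}} = \frac{1}{-65796 - \frac{1}{7}} = \frac{1}{- \frac{460573}{7}} = - \frac{7}{460573}$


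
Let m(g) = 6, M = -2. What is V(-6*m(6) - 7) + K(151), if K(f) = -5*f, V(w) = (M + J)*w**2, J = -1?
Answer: -6302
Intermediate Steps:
V(w) = -3*w**2 (V(w) = (-2 - 1)*w**2 = -3*w**2)
V(-6*m(6) - 7) + K(151) = -3*(-6*6 - 7)**2 - 5*151 = -3*(-36 - 7)**2 - 755 = -3*(-43)**2 - 755 = -3*1849 - 755 = -5547 - 755 = -6302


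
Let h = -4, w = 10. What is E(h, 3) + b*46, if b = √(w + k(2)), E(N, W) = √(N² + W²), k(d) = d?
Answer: 5 + 92*√3 ≈ 164.35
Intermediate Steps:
b = 2*√3 (b = √(10 + 2) = √12 = 2*√3 ≈ 3.4641)
E(h, 3) + b*46 = √((-4)² + 3²) + (2*√3)*46 = √(16 + 9) + 92*√3 = √25 + 92*√3 = 5 + 92*√3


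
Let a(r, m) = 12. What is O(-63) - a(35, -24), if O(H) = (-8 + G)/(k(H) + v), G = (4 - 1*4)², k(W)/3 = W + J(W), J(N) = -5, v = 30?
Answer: -1040/87 ≈ -11.954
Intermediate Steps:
k(W) = -15 + 3*W (k(W) = 3*(W - 5) = 3*(-5 + W) = -15 + 3*W)
G = 0 (G = (4 - 4)² = 0² = 0)
O(H) = -8/(15 + 3*H) (O(H) = (-8 + 0)/((-15 + 3*H) + 30) = -8/(15 + 3*H))
O(-63) - a(35, -24) = -8/(15 + 3*(-63)) - 1*12 = -8/(15 - 189) - 12 = -8/(-174) - 12 = -8*(-1/174) - 12 = 4/87 - 12 = -1040/87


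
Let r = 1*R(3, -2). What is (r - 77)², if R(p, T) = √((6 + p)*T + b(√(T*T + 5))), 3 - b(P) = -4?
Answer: (77 - I*√11)² ≈ 5918.0 - 510.76*I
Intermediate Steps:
b(P) = 7 (b(P) = 3 - 1*(-4) = 3 + 4 = 7)
R(p, T) = √(7 + T*(6 + p)) (R(p, T) = √((6 + p)*T + 7) = √(T*(6 + p) + 7) = √(7 + T*(6 + p)))
r = I*√11 (r = 1*√(7 + 6*(-2) - 2*3) = 1*√(7 - 12 - 6) = 1*√(-11) = 1*(I*√11) = I*√11 ≈ 3.3166*I)
(r - 77)² = (I*√11 - 77)² = (-77 + I*√11)²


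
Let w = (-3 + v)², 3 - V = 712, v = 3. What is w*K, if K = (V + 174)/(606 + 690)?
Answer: 0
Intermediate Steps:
V = -709 (V = 3 - 1*712 = 3 - 712 = -709)
K = -535/1296 (K = (-709 + 174)/(606 + 690) = -535/1296 ≈ -0.41281)
w = 0 (w = (-3 + 3)² = 0² = 0)
w*K = 0*(-535/1296) = 0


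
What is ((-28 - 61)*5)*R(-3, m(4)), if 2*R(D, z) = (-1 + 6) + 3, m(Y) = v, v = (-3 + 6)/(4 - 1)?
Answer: -1780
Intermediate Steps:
v = 1 (v = 3/3 = 3*(1/3) = 1)
m(Y) = 1
R(D, z) = 4 (R(D, z) = ((-1 + 6) + 3)/2 = (5 + 3)/2 = (1/2)*8 = 4)
((-28 - 61)*5)*R(-3, m(4)) = ((-28 - 61)*5)*4 = -89*5*4 = -445*4 = -1780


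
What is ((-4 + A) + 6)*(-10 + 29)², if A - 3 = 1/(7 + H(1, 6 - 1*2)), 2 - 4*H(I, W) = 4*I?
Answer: 24187/13 ≈ 1860.5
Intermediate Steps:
H(I, W) = ½ - I
A = 41/13 (A = 3 + 1/(7 + (½ - 1*1)) = 3 + 1/(7 + (½ - 1)) = 3 + 1/(7 - ½) = 3 + 1/(13/2) = 3 + 2/13 = 41/13 ≈ 3.1538)
((-4 + A) + 6)*(-10 + 29)² = ((-4 + 41/13) + 6)*(-10 + 29)² = (-11/13 + 6)*19² = (67/13)*361 = 24187/13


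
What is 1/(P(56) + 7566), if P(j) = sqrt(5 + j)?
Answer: 7566/57244295 - sqrt(61)/57244295 ≈ 0.00013203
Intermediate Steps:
1/(P(56) + 7566) = 1/(sqrt(5 + 56) + 7566) = 1/(sqrt(61) + 7566) = 1/(7566 + sqrt(61))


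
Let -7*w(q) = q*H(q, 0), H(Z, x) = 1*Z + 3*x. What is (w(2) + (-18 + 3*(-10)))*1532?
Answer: -520880/7 ≈ -74411.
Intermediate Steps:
H(Z, x) = Z + 3*x
w(q) = -q**2/7 (w(q) = -q*(q + 3*0)/7 = -q*(q + 0)/7 = -q*q/7 = -q**2/7)
(w(2) + (-18 + 3*(-10)))*1532 = (-1/7*2**2 + (-18 + 3*(-10)))*1532 = (-1/7*4 + (-18 - 30))*1532 = (-4/7 - 48)*1532 = -340/7*1532 = -520880/7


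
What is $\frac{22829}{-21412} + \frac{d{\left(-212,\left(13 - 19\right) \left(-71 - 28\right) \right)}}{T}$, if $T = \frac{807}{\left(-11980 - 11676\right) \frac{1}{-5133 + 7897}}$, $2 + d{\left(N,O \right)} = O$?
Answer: $- \frac{87695591329}{11940123444} \approx -7.3446$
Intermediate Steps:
$d{\left(N,O \right)} = -2 + O$
$T = - \frac{557637}{5914}$ ($T = \frac{807}{\left(-23656\right) \frac{1}{2764}} = \frac{807}{- \frac{5914}{691}} = 807 \left(- \frac{691}{5914}\right) = - \frac{557637}{5914} \approx -94.291$)
$\frac{22829}{-21412} + \frac{d{\left(-212,\left(13 - 19\right) \left(-71 - 28\right) \right)}}{T} = \frac{22829}{-21412} + \frac{-2 + \left(13 - 19\right) \left(-71 - 28\right)}{- \frac{557637}{5914}} = 22829 \left(- \frac{1}{21412}\right) + \left(-2 - -594\right) \left(- \frac{5914}{557637}\right) = - \frac{22829}{21412} + \left(-2 + 594\right) \left(- \frac{5914}{557637}\right) = - \frac{22829}{21412} + 592 \left(- \frac{5914}{557637}\right) = - \frac{22829}{21412} - \frac{3501088}{557637} = - \frac{87695591329}{11940123444}$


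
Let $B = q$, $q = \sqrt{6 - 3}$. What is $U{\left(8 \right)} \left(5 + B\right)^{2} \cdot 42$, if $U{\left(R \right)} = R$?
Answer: $9408 + 3360 \sqrt{3} \approx 15228.0$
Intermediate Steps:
$q = \sqrt{3} \approx 1.732$
$B = \sqrt{3} \approx 1.732$
$U{\left(8 \right)} \left(5 + B\right)^{2} \cdot 42 = 8 \left(5 + \sqrt{3}\right)^{2} \cdot 42 = 336 \left(5 + \sqrt{3}\right)^{2}$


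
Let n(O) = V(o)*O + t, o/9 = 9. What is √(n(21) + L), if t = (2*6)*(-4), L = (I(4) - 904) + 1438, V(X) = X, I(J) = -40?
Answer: √2147 ≈ 46.336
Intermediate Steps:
o = 81 (o = 9*9 = 81)
L = 494 (L = (-40 - 904) + 1438 = -944 + 1438 = 494)
t = -48 (t = 12*(-4) = -48)
n(O) = -48 + 81*O (n(O) = 81*O - 48 = -48 + 81*O)
√(n(21) + L) = √((-48 + 81*21) + 494) = √((-48 + 1701) + 494) = √(1653 + 494) = √2147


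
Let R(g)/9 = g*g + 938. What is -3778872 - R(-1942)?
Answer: -37729590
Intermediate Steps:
R(g) = 8442 + 9*g² (R(g) = 9*(g*g + 938) = 9*(g² + 938) = 9*(938 + g²) = 8442 + 9*g²)
-3778872 - R(-1942) = -3778872 - (8442 + 9*(-1942)²) = -3778872 - (8442 + 9*3771364) = -3778872 - (8442 + 33942276) = -3778872 - 1*33950718 = -3778872 - 33950718 = -37729590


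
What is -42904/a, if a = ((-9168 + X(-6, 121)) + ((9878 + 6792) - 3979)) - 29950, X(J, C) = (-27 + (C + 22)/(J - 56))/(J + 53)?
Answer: 125022256/77010095 ≈ 1.6235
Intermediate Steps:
X(J, C) = (-27 + (22 + C)/(-56 + J))/(53 + J)
a = -77010095/2914 (a = ((-9168 + (-1534 - 1*121 + 27*(-6))/(2968 - 1*(-6)² + 3*(-6))) + ((9878 + 6792) - 3979)) - 29950 = ((-9168 + (-1534 - 121 - 162)/(2968 - 1*36 - 18)) + (16670 - 3979)) - 29950 = ((-9168 - 1817/(2968 - 36 - 18)) + 12691) - 29950 = ((-9168 - 1817/2914) + 12691) - 29950 = (-26717369/2914 + 12691) - 29950 = 10264205/2914 - 29950 = -77010095/2914 ≈ -26428.)
-42904/a = -42904/(-77010095/2914) = -42904*(-2914/77010095) = 125022256/77010095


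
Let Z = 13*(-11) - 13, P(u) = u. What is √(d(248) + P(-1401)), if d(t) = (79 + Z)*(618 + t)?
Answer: I*√68083 ≈ 260.93*I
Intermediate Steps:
Z = -156 (Z = -143 - 13 = -156)
d(t) = -47586 - 77*t (d(t) = (79 - 156)*(618 + t) = -77*(618 + t) = -47586 - 77*t)
√(d(248) + P(-1401)) = √((-47586 - 77*248) - 1401) = √((-47586 - 19096) - 1401) = √(-66682 - 1401) = √(-68083) = I*√68083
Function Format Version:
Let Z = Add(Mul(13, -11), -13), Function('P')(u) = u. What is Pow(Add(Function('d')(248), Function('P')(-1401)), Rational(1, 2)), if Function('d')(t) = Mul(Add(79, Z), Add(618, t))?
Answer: Mul(I, Pow(68083, Rational(1, 2))) ≈ Mul(260.93, I)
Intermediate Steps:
Z = -156 (Z = Add(-143, -13) = -156)
Function('d')(t) = Add(-47586, Mul(-77, t)) (Function('d')(t) = Mul(Add(79, -156), Add(618, t)) = Mul(-77, Add(618, t)) = Add(-47586, Mul(-77, t)))
Pow(Add(Function('d')(248), Function('P')(-1401)), Rational(1, 2)) = Pow(Add(Add(-47586, Mul(-77, 248)), -1401), Rational(1, 2)) = Pow(Add(Add(-47586, -19096), -1401), Rational(1, 2)) = Pow(Add(-66682, -1401), Rational(1, 2)) = Pow(-68083, Rational(1, 2)) = Mul(I, Pow(68083, Rational(1, 2)))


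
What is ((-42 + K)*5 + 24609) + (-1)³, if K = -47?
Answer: 24163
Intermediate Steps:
((-42 + K)*5 + 24609) + (-1)³ = ((-42 - 47)*5 + 24609) + (-1)³ = (-89*5 + 24609) - 1 = (-445 + 24609) - 1 = 24164 - 1 = 24163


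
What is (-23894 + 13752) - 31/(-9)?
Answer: -91247/9 ≈ -10139.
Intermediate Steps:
(-23894 + 13752) - 31/(-9) = -10142 - ⅑*(-31) = -10142 + 31/9 = -91247/9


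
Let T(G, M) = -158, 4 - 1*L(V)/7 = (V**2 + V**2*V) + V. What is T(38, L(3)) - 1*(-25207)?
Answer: 25049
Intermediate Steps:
L(V) = 28 - 7*V - 7*V**2 - 7*V**3 (L(V) = 28 - 7*((V**2 + V**2*V) + V) = 28 - 7*((V**2 + V**3) + V) = 28 - 7*(V + V**2 + V**3) = 28 + (-7*V - 7*V**2 - 7*V**3) = 28 - 7*V - 7*V**2 - 7*V**3)
T(38, L(3)) - 1*(-25207) = -158 - 1*(-25207) = -158 + 25207 = 25049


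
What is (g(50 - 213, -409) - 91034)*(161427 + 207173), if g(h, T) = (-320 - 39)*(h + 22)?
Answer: -14896969000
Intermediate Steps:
g(h, T) = -7898 - 359*h (g(h, T) = -359*(22 + h) = -7898 - 359*h)
(g(50 - 213, -409) - 91034)*(161427 + 207173) = ((-7898 - 359*(50 - 213)) - 91034)*(161427 + 207173) = ((-7898 - 359*(-163)) - 91034)*368600 = ((-7898 + 58517) - 91034)*368600 = (50619 - 91034)*368600 = -40415*368600 = -14896969000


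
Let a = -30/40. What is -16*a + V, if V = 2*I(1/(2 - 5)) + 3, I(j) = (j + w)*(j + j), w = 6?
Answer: 67/9 ≈ 7.4444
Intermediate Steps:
I(j) = 2*j*(6 + j) (I(j) = (j + 6)*(j + j) = (6 + j)*(2*j) = 2*j*(6 + j))
V = -41/9 (V = 2*(2*(6 + 1/(2 - 5))/(2 - 5)) + 3 = 2*(2*(6 + 1/(-3))/(-3)) + 3 = 2*(2*(-⅓)*(6 - ⅓)) + 3 = 2*(2*(-⅓)*(17/3)) + 3 = 2*(-34/9) + 3 = -68/9 + 3 = -41/9 ≈ -4.5556)
a = -¾ (a = -30*1/40 = -¾ ≈ -0.75000)
-16*a + V = -16*(-¾) - 41/9 = 12 - 41/9 = 67/9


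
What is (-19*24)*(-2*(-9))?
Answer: -8208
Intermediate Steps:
(-19*24)*(-2*(-9)) = -456*18 = -8208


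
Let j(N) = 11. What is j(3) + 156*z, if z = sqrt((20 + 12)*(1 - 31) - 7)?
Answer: 11 + 156*I*sqrt(967) ≈ 11.0 + 4851.1*I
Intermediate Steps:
z = I*sqrt(967) (z = sqrt(32*(-30) - 7) = sqrt(-960 - 7) = sqrt(-967) = I*sqrt(967) ≈ 31.097*I)
j(3) + 156*z = 11 + 156*(I*sqrt(967)) = 11 + 156*I*sqrt(967)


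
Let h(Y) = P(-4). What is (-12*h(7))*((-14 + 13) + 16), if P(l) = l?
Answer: 720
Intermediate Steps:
h(Y) = -4
(-12*h(7))*((-14 + 13) + 16) = (-12*(-4))*((-14 + 13) + 16) = 48*(-1 + 16) = 48*15 = 720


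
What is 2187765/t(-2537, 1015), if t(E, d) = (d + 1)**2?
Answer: 2187765/1032256 ≈ 2.1194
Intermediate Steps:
t(E, d) = (1 + d)**2
2187765/t(-2537, 1015) = 2187765/((1 + 1015)**2) = 2187765/(1016**2) = 2187765/1032256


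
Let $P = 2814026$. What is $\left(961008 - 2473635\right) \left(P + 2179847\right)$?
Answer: $-7553867134371$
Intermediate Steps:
$\left(961008 - 2473635\right) \left(P + 2179847\right) = \left(961008 - 2473635\right) \left(2814026 + 2179847\right) = \left(-1512627\right) 4993873 = -7553867134371$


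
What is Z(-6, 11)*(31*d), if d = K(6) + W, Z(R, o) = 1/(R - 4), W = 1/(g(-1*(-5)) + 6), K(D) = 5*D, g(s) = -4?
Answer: -1891/20 ≈ -94.550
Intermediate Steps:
W = 1/2 (W = 1/(-4 + 6) = 1/2 ≈ 0.50000)
Z(R, o) = 1/(-4 + R)
d = 61/2 (d = 5*6 + 1/2 = 30 + 1/2 = 61/2 ≈ 30.500)
Z(-6, 11)*(31*d) = (31*(61/2))/(-4 - 6) = (1891/2)/(-10) = -1/10*1891/2 = -1891/20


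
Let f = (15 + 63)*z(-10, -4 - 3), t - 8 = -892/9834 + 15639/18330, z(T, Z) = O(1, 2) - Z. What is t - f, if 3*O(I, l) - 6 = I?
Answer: -1662150703/2310990 ≈ -719.24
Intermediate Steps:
O(I, l) = 2 + I/3
z(T, Z) = 7/3 - Z (z(T, Z) = (2 + (⅓)*1) - Z = (2 + ⅓) - Z = 7/3 - Z)
t = 20250017/2310990 (t = 8 + (-892/9834 + 15639/18330) = 8 + (-892*1/9834 + 15639*(1/18330)) = 8 + (-446/4917 + 401/470) = 8 + 1762097/2310990 = 20250017/2310990 ≈ 8.7625)
f = 728 (f = (15 + 63)*(7/3 - (-4 - 3)) = 78*(7/3 - 1*(-7)) = 78*(7/3 + 7) = 78*(28/3) = 728)
t - f = 20250017/2310990 - 1*728 = 20250017/2310990 - 728 = -1662150703/2310990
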